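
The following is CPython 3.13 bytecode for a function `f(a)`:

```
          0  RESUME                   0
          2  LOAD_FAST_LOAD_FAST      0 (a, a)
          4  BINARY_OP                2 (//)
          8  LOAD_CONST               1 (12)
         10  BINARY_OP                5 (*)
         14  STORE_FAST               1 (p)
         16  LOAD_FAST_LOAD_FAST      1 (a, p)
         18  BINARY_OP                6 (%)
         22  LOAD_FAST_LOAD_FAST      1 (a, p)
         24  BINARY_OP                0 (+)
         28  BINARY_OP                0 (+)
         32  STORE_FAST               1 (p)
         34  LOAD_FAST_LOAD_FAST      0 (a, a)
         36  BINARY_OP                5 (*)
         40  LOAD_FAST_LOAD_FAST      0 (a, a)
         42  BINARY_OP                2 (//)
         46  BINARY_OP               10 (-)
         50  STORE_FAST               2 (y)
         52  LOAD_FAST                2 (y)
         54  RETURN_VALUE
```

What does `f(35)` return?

LOAD_FAST_LOAD_FAST a,a → push 35,35. Stack: [35, 35]
BINARY_OP // → 35 // 35 = 1. Stack: [1]
LOAD_CONST → push 12. Stack: [1, 12]
BINARY_OP * → 1 * 12 = 12. Stack: [12]
STORE_FAST p → p=12. Stack: []
LOAD_FAST_LOAD_FAST a,p → push 35,12. Stack: [35, 12]
BINARY_OP % → 35 % 12 = 11. Stack: [11]
LOAD_FAST_LOAD_FAST a,p → push 35,12. Stack: [11, 35, 12]
BINARY_OP + → 35 + 12 = 47. Stack: [11, 47]
BINARY_OP + → 11 + 47 = 58. Stack: [58]
STORE_FAST p → p=58. Stack: []
LOAD_FAST_LOAD_FAST a,a → push 35,35. Stack: [35, 35]
BINARY_OP * → 35 * 35 = 1225. Stack: [1225]
LOAD_FAST_LOAD_FAST a,a → push 35,35. Stack: [1225, 35, 35]
BINARY_OP // → 35 // 35 = 1. Stack: [1225, 1]
BINARY_OP - → 1225 - 1 = 1224. Stack: [1224]
STORE_FAST y → y=1224. Stack: []
LOAD_FAST y → push 1224. Stack: [1224]
RETURN_VALUE → return 1224.

1224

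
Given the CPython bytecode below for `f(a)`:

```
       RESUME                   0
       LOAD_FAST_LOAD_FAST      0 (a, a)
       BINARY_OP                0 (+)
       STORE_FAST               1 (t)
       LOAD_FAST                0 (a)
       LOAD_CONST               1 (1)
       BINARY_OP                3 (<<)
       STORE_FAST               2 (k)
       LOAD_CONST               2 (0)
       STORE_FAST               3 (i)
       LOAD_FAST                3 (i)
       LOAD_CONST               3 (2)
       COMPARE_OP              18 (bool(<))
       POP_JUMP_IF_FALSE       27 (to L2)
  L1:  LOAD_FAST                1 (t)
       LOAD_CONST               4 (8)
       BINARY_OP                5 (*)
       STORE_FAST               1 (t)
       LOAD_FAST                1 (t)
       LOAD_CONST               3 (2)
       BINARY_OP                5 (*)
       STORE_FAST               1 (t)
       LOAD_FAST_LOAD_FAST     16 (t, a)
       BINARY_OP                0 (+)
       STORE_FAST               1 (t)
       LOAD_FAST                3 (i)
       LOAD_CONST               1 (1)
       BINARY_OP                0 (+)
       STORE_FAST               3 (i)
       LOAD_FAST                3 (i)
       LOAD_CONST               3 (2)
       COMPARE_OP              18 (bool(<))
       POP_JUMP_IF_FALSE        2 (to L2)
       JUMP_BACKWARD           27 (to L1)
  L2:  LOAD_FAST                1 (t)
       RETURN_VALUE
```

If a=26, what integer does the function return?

13754

LOAD_FAST_LOAD_FAST a,a → push 26,26. Stack: [26, 26]
BINARY_OP + → 26 + 26 = 52. Stack: [52]
STORE_FAST t → t=52. Stack: []
LOAD_FAST a → push 26. Stack: [26]
LOAD_CONST → push 1. Stack: [26, 1]
BINARY_OP << → 26 << 1 = 52. Stack: [52]
STORE_FAST k → k=52. Stack: []
LOAD_CONST → push 0. Stack: [0]
STORE_FAST i → i=0. Stack: []
LOAD_FAST i → push 0. Stack: [0]
LOAD_CONST → push 2. Stack: [0, 2]
COMPARE_OP bool(<) → 0 vs 2 = True. Stack: [True]
POP_JUMP_IF_FALSE → pop True; no jump. Stack: []
LOAD_FAST t → push 52. Stack: [52]
LOAD_CONST → push 8. Stack: [52, 8]
BINARY_OP * → 52 * 8 = 416. Stack: [416]
STORE_FAST t → t=416. Stack: []
LOAD_FAST t → push 416. Stack: [416]
LOAD_CONST → push 2. Stack: [416, 2]
BINARY_OP * → 416 * 2 = 832. Stack: [832]
STORE_FAST t → t=832. Stack: []
LOAD_FAST_LOAD_FAST t,a → push 832,26. Stack: [832, 26]
BINARY_OP + → 832 + 26 = 858. Stack: [858]
STORE_FAST t → t=858. Stack: []
LOAD_FAST i → push 0. Stack: [0]
LOAD_CONST → push 1. Stack: [0, 1]
BINARY_OP + → 0 + 1 = 1. Stack: [1]
STORE_FAST i → i=1. Stack: []
LOAD_FAST i → push 1. Stack: [1]
LOAD_CONST → push 2. Stack: [1, 2]
COMPARE_OP bool(<) → 1 vs 2 = True. Stack: [True]
POP_JUMP_IF_FALSE → pop True; no jump. Stack: []
LOAD_FAST t → push 858. Stack: [858]
LOAD_CONST → push 8. Stack: [858, 8]
BINARY_OP * → 858 * 8 = 6864. Stack: [6864]
STORE_FAST t → t=6864. Stack: []
LOAD_FAST t → push 6864. Stack: [6864]
LOAD_CONST → push 2. Stack: [6864, 2]
BINARY_OP * → 6864 * 2 = 13728. Stack: [13728]
STORE_FAST t → t=13728. Stack: []
LOAD_FAST_LOAD_FAST t,a → push 13728,26. Stack: [13728, 26]
BINARY_OP + → 13728 + 26 = 13754. Stack: [13754]
STORE_FAST t → t=13754. Stack: []
LOAD_FAST i → push 1. Stack: [1]
LOAD_CONST → push 1. Stack: [1, 1]
BINARY_OP + → 1 + 1 = 2. Stack: [2]
STORE_FAST i → i=2. Stack: []
LOAD_FAST i → push 2. Stack: [2]
LOAD_CONST → push 2. Stack: [2, 2]
COMPARE_OP bool(<) → 2 vs 2 = False. Stack: [False]
POP_JUMP_IF_FALSE → pop False; jump. Stack: []
LOAD_FAST t → push 13754. Stack: [13754]
RETURN_VALUE → return 13754.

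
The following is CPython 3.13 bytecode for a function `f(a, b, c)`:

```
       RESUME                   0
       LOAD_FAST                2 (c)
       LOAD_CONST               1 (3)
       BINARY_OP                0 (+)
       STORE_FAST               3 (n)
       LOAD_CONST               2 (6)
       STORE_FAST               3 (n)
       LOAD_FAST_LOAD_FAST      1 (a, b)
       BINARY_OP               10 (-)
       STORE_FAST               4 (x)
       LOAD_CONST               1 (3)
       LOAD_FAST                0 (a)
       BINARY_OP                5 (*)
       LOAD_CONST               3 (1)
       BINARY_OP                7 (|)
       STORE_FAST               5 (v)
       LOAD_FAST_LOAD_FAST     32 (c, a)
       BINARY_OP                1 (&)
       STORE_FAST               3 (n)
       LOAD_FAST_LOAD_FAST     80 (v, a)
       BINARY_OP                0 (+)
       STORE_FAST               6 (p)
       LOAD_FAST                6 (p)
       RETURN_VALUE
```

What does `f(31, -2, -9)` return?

LOAD_FAST c → push -9. Stack: [-9]
LOAD_CONST → push 3. Stack: [-9, 3]
BINARY_OP + → -9 + 3 = -6. Stack: [-6]
STORE_FAST n → n=-6. Stack: []
LOAD_CONST → push 6. Stack: [6]
STORE_FAST n → n=6. Stack: []
LOAD_FAST_LOAD_FAST a,b → push 31,-2. Stack: [31, -2]
BINARY_OP - → 31 - -2 = 33. Stack: [33]
STORE_FAST x → x=33. Stack: []
LOAD_CONST → push 3. Stack: [3]
LOAD_FAST a → push 31. Stack: [3, 31]
BINARY_OP * → 3 * 31 = 93. Stack: [93]
LOAD_CONST → push 1. Stack: [93, 1]
BINARY_OP | → 93 | 1 = 93. Stack: [93]
STORE_FAST v → v=93. Stack: []
LOAD_FAST_LOAD_FAST c,a → push -9,31. Stack: [-9, 31]
BINARY_OP & → -9 & 31 = 23. Stack: [23]
STORE_FAST n → n=23. Stack: []
LOAD_FAST_LOAD_FAST v,a → push 93,31. Stack: [93, 31]
BINARY_OP + → 93 + 31 = 124. Stack: [124]
STORE_FAST p → p=124. Stack: []
LOAD_FAST p → push 124. Stack: [124]
RETURN_VALUE → return 124.

124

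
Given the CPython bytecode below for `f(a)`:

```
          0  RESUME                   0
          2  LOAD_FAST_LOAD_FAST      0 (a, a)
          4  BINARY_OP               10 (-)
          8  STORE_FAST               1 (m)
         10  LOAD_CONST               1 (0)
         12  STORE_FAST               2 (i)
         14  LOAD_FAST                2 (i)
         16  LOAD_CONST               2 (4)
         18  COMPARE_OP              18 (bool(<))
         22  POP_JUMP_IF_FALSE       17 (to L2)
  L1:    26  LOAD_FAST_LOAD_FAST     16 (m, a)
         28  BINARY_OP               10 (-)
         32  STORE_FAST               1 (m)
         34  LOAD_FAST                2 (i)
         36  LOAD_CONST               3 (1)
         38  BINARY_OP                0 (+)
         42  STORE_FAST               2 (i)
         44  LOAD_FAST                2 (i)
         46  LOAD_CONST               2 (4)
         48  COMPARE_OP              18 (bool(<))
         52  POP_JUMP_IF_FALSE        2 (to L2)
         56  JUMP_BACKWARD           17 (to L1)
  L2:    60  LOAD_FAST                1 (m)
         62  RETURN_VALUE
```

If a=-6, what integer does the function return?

24

LOAD_FAST_LOAD_FAST a,a → push -6,-6. Stack: [-6, -6]
BINARY_OP - → -6 - -6 = 0. Stack: [0]
STORE_FAST m → m=0. Stack: []
LOAD_CONST → push 0. Stack: [0]
STORE_FAST i → i=0. Stack: []
LOAD_FAST i → push 0. Stack: [0]
LOAD_CONST → push 4. Stack: [0, 4]
COMPARE_OP bool(<) → 0 vs 4 = True. Stack: [True]
POP_JUMP_IF_FALSE → pop True; no jump. Stack: []
LOAD_FAST_LOAD_FAST m,a → push 0,-6. Stack: [0, -6]
BINARY_OP - → 0 - -6 = 6. Stack: [6]
STORE_FAST m → m=6. Stack: []
LOAD_FAST i → push 0. Stack: [0]
LOAD_CONST → push 1. Stack: [0, 1]
BINARY_OP + → 0 + 1 = 1. Stack: [1]
STORE_FAST i → i=1. Stack: []
LOAD_FAST i → push 1. Stack: [1]
LOAD_CONST → push 4. Stack: [1, 4]
COMPARE_OP bool(<) → 1 vs 4 = True. Stack: [True]
POP_JUMP_IF_FALSE → pop True; no jump. Stack: []
LOAD_FAST_LOAD_FAST m,a → push 6,-6. Stack: [6, -6]
BINARY_OP - → 6 - -6 = 12. Stack: [12]
STORE_FAST m → m=12. Stack: []
LOAD_FAST i → push 1. Stack: [1]
LOAD_CONST → push 1. Stack: [1, 1]
BINARY_OP + → 1 + 1 = 2. Stack: [2]
STORE_FAST i → i=2. Stack: []
LOAD_FAST i → push 2. Stack: [2]
LOAD_CONST → push 4. Stack: [2, 4]
COMPARE_OP bool(<) → 2 vs 4 = True. Stack: [True]
POP_JUMP_IF_FALSE → pop True; no jump. Stack: []
LOAD_FAST_LOAD_FAST m,a → push 12,-6. Stack: [12, -6]
BINARY_OP - → 12 - -6 = 18. Stack: [18]
STORE_FAST m → m=18. Stack: []
LOAD_FAST i → push 2. Stack: [2]
LOAD_CONST → push 1. Stack: [2, 1]
BINARY_OP + → 2 + 1 = 3. Stack: [3]
STORE_FAST i → i=3. Stack: []
LOAD_FAST i → push 3. Stack: [3]
LOAD_CONST → push 4. Stack: [3, 4]
COMPARE_OP bool(<) → 3 vs 4 = True. Stack: [True]
POP_JUMP_IF_FALSE → pop True; no jump. Stack: []
LOAD_FAST_LOAD_FAST m,a → push 18,-6. Stack: [18, -6]
BINARY_OP - → 18 - -6 = 24. Stack: [24]
STORE_FAST m → m=24. Stack: []
LOAD_FAST i → push 3. Stack: [3]
LOAD_CONST → push 1. Stack: [3, 1]
BINARY_OP + → 3 + 1 = 4. Stack: [4]
STORE_FAST i → i=4. Stack: []
LOAD_FAST i → push 4. Stack: [4]
LOAD_CONST → push 4. Stack: [4, 4]
COMPARE_OP bool(<) → 4 vs 4 = False. Stack: [False]
POP_JUMP_IF_FALSE → pop False; jump. Stack: []
LOAD_FAST m → push 24. Stack: [24]
RETURN_VALUE → return 24.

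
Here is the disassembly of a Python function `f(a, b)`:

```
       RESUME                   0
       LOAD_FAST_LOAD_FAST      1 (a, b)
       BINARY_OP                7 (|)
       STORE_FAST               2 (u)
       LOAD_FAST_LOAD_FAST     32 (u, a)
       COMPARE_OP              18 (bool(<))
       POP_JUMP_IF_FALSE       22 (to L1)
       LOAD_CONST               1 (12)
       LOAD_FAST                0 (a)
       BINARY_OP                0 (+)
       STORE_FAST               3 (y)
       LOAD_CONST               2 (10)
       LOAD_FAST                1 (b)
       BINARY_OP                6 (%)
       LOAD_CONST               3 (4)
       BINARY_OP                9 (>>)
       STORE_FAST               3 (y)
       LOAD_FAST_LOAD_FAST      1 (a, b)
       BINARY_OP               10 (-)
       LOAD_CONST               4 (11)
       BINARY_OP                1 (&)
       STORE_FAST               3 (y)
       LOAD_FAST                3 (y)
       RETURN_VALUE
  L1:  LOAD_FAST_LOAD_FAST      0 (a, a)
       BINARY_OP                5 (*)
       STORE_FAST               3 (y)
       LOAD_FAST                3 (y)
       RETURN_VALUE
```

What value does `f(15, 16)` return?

225

LOAD_FAST_LOAD_FAST a,b → push 15,16. Stack: [15, 16]
BINARY_OP | → 15 | 16 = 31. Stack: [31]
STORE_FAST u → u=31. Stack: []
LOAD_FAST_LOAD_FAST u,a → push 31,15. Stack: [31, 15]
COMPARE_OP bool(<) → 31 vs 15 = False. Stack: [False]
POP_JUMP_IF_FALSE → pop False; jump. Stack: []
LOAD_FAST_LOAD_FAST a,a → push 15,15. Stack: [15, 15]
BINARY_OP * → 15 * 15 = 225. Stack: [225]
STORE_FAST y → y=225. Stack: []
LOAD_FAST y → push 225. Stack: [225]
RETURN_VALUE → return 225.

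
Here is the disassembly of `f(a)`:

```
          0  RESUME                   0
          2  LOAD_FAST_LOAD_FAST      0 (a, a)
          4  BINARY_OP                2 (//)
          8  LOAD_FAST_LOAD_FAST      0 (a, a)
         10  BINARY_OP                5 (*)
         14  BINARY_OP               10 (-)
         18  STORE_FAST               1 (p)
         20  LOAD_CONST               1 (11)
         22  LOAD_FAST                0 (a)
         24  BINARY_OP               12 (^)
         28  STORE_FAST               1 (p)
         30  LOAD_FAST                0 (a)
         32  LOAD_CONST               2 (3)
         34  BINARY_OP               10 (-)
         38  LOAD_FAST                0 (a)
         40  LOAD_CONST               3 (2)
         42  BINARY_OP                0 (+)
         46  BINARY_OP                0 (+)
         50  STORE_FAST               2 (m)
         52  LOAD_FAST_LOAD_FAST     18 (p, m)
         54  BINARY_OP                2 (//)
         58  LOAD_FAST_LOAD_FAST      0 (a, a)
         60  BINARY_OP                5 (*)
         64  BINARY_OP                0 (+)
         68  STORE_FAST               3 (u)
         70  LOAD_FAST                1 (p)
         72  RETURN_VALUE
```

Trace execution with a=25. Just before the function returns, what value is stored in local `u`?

LOAD_FAST_LOAD_FAST a,a → push 25,25. Stack: [25, 25]
BINARY_OP // → 25 // 25 = 1. Stack: [1]
LOAD_FAST_LOAD_FAST a,a → push 25,25. Stack: [1, 25, 25]
BINARY_OP * → 25 * 25 = 625. Stack: [1, 625]
BINARY_OP - → 1 - 625 = -624. Stack: [-624]
STORE_FAST p → p=-624. Stack: []
LOAD_CONST → push 11. Stack: [11]
LOAD_FAST a → push 25. Stack: [11, 25]
BINARY_OP ^ → 11 ^ 25 = 18. Stack: [18]
STORE_FAST p → p=18. Stack: []
LOAD_FAST a → push 25. Stack: [25]
LOAD_CONST → push 3. Stack: [25, 3]
BINARY_OP - → 25 - 3 = 22. Stack: [22]
LOAD_FAST a → push 25. Stack: [22, 25]
LOAD_CONST → push 2. Stack: [22, 25, 2]
BINARY_OP + → 25 + 2 = 27. Stack: [22, 27]
BINARY_OP + → 22 + 27 = 49. Stack: [49]
STORE_FAST m → m=49. Stack: []
LOAD_FAST_LOAD_FAST p,m → push 18,49. Stack: [18, 49]
BINARY_OP // → 18 // 49 = 0. Stack: [0]
LOAD_FAST_LOAD_FAST a,a → push 25,25. Stack: [0, 25, 25]
BINARY_OP * → 25 * 25 = 625. Stack: [0, 625]
BINARY_OP + → 0 + 625 = 625. Stack: [625]
STORE_FAST u → u=625. Stack: []
LOAD_FAST p → push 18. Stack: [18]
RETURN_VALUE → return 18.

625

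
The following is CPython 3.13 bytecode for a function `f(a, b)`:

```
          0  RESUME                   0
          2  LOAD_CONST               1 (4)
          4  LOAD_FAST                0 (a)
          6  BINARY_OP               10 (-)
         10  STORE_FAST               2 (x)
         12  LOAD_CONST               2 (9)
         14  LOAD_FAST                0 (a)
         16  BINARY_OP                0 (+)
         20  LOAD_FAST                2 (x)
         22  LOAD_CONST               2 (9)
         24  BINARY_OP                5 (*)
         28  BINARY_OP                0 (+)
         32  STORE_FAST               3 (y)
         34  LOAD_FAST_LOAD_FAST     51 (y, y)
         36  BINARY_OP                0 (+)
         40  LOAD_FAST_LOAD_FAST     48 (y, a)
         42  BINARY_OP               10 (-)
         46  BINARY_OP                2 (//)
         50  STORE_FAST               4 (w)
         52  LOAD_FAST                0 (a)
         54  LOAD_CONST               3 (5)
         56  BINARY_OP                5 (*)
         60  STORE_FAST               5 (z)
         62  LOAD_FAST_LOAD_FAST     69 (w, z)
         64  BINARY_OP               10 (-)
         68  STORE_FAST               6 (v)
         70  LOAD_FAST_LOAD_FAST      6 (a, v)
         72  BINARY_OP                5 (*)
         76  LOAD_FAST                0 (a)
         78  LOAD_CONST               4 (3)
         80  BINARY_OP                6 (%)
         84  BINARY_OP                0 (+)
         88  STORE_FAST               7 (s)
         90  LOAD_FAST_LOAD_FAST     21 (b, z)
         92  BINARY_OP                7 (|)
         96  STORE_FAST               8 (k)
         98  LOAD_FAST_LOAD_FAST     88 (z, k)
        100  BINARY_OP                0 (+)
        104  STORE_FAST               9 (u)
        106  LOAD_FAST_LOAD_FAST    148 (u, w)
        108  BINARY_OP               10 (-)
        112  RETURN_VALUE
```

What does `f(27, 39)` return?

LOAD_CONST → push 4. Stack: [4]
LOAD_FAST a → push 27. Stack: [4, 27]
BINARY_OP - → 4 - 27 = -23. Stack: [-23]
STORE_FAST x → x=-23. Stack: []
LOAD_CONST → push 9. Stack: [9]
LOAD_FAST a → push 27. Stack: [9, 27]
BINARY_OP + → 9 + 27 = 36. Stack: [36]
LOAD_FAST x → push -23. Stack: [36, -23]
LOAD_CONST → push 9. Stack: [36, -23, 9]
BINARY_OP * → -23 * 9 = -207. Stack: [36, -207]
BINARY_OP + → 36 + -207 = -171. Stack: [-171]
STORE_FAST y → y=-171. Stack: []
LOAD_FAST_LOAD_FAST y,y → push -171,-171. Stack: [-171, -171]
BINARY_OP + → -171 + -171 = -342. Stack: [-342]
LOAD_FAST_LOAD_FAST y,a → push -171,27. Stack: [-342, -171, 27]
BINARY_OP - → -171 - 27 = -198. Stack: [-342, -198]
BINARY_OP // → -342 // -198 = 1. Stack: [1]
STORE_FAST w → w=1. Stack: []
LOAD_FAST a → push 27. Stack: [27]
LOAD_CONST → push 5. Stack: [27, 5]
BINARY_OP * → 27 * 5 = 135. Stack: [135]
STORE_FAST z → z=135. Stack: []
LOAD_FAST_LOAD_FAST w,z → push 1,135. Stack: [1, 135]
BINARY_OP - → 1 - 135 = -134. Stack: [-134]
STORE_FAST v → v=-134. Stack: []
LOAD_FAST_LOAD_FAST a,v → push 27,-134. Stack: [27, -134]
BINARY_OP * → 27 * -134 = -3618. Stack: [-3618]
LOAD_FAST a → push 27. Stack: [-3618, 27]
LOAD_CONST → push 3. Stack: [-3618, 27, 3]
BINARY_OP % → 27 % 3 = 0. Stack: [-3618, 0]
BINARY_OP + → -3618 + 0 = -3618. Stack: [-3618]
STORE_FAST s → s=-3618. Stack: []
LOAD_FAST_LOAD_FAST b,z → push 39,135. Stack: [39, 135]
BINARY_OP | → 39 | 135 = 167. Stack: [167]
STORE_FAST k → k=167. Stack: []
LOAD_FAST_LOAD_FAST z,k → push 135,167. Stack: [135, 167]
BINARY_OP + → 135 + 167 = 302. Stack: [302]
STORE_FAST u → u=302. Stack: []
LOAD_FAST_LOAD_FAST u,w → push 302,1. Stack: [302, 1]
BINARY_OP - → 302 - 1 = 301. Stack: [301]
RETURN_VALUE → return 301.

301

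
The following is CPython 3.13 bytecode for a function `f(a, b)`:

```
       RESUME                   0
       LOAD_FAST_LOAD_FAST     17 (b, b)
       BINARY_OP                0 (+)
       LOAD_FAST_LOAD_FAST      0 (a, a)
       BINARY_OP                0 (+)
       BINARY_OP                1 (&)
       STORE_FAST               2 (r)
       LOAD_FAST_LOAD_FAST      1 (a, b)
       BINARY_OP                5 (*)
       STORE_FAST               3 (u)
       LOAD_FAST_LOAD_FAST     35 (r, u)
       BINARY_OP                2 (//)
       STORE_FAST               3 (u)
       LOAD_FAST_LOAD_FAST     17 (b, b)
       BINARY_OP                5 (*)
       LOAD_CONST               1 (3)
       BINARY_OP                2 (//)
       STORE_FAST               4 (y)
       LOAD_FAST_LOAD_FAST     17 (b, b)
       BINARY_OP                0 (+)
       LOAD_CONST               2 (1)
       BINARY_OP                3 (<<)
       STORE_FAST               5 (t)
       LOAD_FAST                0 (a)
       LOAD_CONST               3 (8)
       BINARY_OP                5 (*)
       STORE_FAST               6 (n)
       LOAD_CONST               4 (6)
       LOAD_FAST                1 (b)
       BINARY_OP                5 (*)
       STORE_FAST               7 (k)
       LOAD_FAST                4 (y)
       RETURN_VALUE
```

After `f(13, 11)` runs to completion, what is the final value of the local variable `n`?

LOAD_FAST_LOAD_FAST b,b → push 11,11. Stack: [11, 11]
BINARY_OP + → 11 + 11 = 22. Stack: [22]
LOAD_FAST_LOAD_FAST a,a → push 13,13. Stack: [22, 13, 13]
BINARY_OP + → 13 + 13 = 26. Stack: [22, 26]
BINARY_OP & → 22 & 26 = 18. Stack: [18]
STORE_FAST r → r=18. Stack: []
LOAD_FAST_LOAD_FAST a,b → push 13,11. Stack: [13, 11]
BINARY_OP * → 13 * 11 = 143. Stack: [143]
STORE_FAST u → u=143. Stack: []
LOAD_FAST_LOAD_FAST r,u → push 18,143. Stack: [18, 143]
BINARY_OP // → 18 // 143 = 0. Stack: [0]
STORE_FAST u → u=0. Stack: []
LOAD_FAST_LOAD_FAST b,b → push 11,11. Stack: [11, 11]
BINARY_OP * → 11 * 11 = 121. Stack: [121]
LOAD_CONST → push 3. Stack: [121, 3]
BINARY_OP // → 121 // 3 = 40. Stack: [40]
STORE_FAST y → y=40. Stack: []
LOAD_FAST_LOAD_FAST b,b → push 11,11. Stack: [11, 11]
BINARY_OP + → 11 + 11 = 22. Stack: [22]
LOAD_CONST → push 1. Stack: [22, 1]
BINARY_OP << → 22 << 1 = 44. Stack: [44]
STORE_FAST t → t=44. Stack: []
LOAD_FAST a → push 13. Stack: [13]
LOAD_CONST → push 8. Stack: [13, 8]
BINARY_OP * → 13 * 8 = 104. Stack: [104]
STORE_FAST n → n=104. Stack: []
LOAD_CONST → push 6. Stack: [6]
LOAD_FAST b → push 11. Stack: [6, 11]
BINARY_OP * → 6 * 11 = 66. Stack: [66]
STORE_FAST k → k=66. Stack: []
LOAD_FAST y → push 40. Stack: [40]
RETURN_VALUE → return 40.

104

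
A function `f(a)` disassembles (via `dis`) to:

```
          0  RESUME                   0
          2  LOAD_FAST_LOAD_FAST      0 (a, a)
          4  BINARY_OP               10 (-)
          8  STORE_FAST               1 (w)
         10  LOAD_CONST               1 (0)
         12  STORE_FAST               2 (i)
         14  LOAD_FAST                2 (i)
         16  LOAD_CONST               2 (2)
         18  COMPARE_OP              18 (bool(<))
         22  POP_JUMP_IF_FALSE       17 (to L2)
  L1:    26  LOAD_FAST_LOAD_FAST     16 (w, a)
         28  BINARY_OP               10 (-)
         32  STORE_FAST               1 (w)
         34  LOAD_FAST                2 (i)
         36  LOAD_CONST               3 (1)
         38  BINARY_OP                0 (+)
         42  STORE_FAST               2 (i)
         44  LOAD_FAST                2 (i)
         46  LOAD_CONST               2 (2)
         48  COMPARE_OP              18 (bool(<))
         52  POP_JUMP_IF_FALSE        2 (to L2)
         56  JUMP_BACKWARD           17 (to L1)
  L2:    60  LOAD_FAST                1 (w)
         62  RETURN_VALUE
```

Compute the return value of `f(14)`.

-28

LOAD_FAST_LOAD_FAST a,a → push 14,14. Stack: [14, 14]
BINARY_OP - → 14 - 14 = 0. Stack: [0]
STORE_FAST w → w=0. Stack: []
LOAD_CONST → push 0. Stack: [0]
STORE_FAST i → i=0. Stack: []
LOAD_FAST i → push 0. Stack: [0]
LOAD_CONST → push 2. Stack: [0, 2]
COMPARE_OP bool(<) → 0 vs 2 = True. Stack: [True]
POP_JUMP_IF_FALSE → pop True; no jump. Stack: []
LOAD_FAST_LOAD_FAST w,a → push 0,14. Stack: [0, 14]
BINARY_OP - → 0 - 14 = -14. Stack: [-14]
STORE_FAST w → w=-14. Stack: []
LOAD_FAST i → push 0. Stack: [0]
LOAD_CONST → push 1. Stack: [0, 1]
BINARY_OP + → 0 + 1 = 1. Stack: [1]
STORE_FAST i → i=1. Stack: []
LOAD_FAST i → push 1. Stack: [1]
LOAD_CONST → push 2. Stack: [1, 2]
COMPARE_OP bool(<) → 1 vs 2 = True. Stack: [True]
POP_JUMP_IF_FALSE → pop True; no jump. Stack: []
LOAD_FAST_LOAD_FAST w,a → push -14,14. Stack: [-14, 14]
BINARY_OP - → -14 - 14 = -28. Stack: [-28]
STORE_FAST w → w=-28. Stack: []
LOAD_FAST i → push 1. Stack: [1]
LOAD_CONST → push 1. Stack: [1, 1]
BINARY_OP + → 1 + 1 = 2. Stack: [2]
STORE_FAST i → i=2. Stack: []
LOAD_FAST i → push 2. Stack: [2]
LOAD_CONST → push 2. Stack: [2, 2]
COMPARE_OP bool(<) → 2 vs 2 = False. Stack: [False]
POP_JUMP_IF_FALSE → pop False; jump. Stack: []
LOAD_FAST w → push -28. Stack: [-28]
RETURN_VALUE → return -28.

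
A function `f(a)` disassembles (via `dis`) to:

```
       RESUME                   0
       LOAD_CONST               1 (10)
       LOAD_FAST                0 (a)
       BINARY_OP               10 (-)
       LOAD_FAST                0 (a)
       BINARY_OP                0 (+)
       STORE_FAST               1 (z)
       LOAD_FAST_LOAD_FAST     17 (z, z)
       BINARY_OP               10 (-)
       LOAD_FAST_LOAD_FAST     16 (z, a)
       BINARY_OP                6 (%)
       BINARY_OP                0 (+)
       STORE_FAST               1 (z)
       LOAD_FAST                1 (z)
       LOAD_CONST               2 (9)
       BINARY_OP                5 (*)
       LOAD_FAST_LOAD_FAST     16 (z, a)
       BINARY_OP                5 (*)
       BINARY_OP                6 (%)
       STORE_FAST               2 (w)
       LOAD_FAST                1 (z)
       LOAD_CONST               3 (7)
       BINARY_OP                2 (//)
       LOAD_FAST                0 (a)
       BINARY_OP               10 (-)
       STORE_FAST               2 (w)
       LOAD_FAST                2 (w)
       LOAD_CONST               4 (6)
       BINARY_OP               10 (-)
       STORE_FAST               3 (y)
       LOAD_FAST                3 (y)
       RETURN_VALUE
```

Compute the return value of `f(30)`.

-35

LOAD_CONST → push 10. Stack: [10]
LOAD_FAST a → push 30. Stack: [10, 30]
BINARY_OP - → 10 - 30 = -20. Stack: [-20]
LOAD_FAST a → push 30. Stack: [-20, 30]
BINARY_OP + → -20 + 30 = 10. Stack: [10]
STORE_FAST z → z=10. Stack: []
LOAD_FAST_LOAD_FAST z,z → push 10,10. Stack: [10, 10]
BINARY_OP - → 10 - 10 = 0. Stack: [0]
LOAD_FAST_LOAD_FAST z,a → push 10,30. Stack: [0, 10, 30]
BINARY_OP % → 10 % 30 = 10. Stack: [0, 10]
BINARY_OP + → 0 + 10 = 10. Stack: [10]
STORE_FAST z → z=10. Stack: []
LOAD_FAST z → push 10. Stack: [10]
LOAD_CONST → push 9. Stack: [10, 9]
BINARY_OP * → 10 * 9 = 90. Stack: [90]
LOAD_FAST_LOAD_FAST z,a → push 10,30. Stack: [90, 10, 30]
BINARY_OP * → 10 * 30 = 300. Stack: [90, 300]
BINARY_OP % → 90 % 300 = 90. Stack: [90]
STORE_FAST w → w=90. Stack: []
LOAD_FAST z → push 10. Stack: [10]
LOAD_CONST → push 7. Stack: [10, 7]
BINARY_OP // → 10 // 7 = 1. Stack: [1]
LOAD_FAST a → push 30. Stack: [1, 30]
BINARY_OP - → 1 - 30 = -29. Stack: [-29]
STORE_FAST w → w=-29. Stack: []
LOAD_FAST w → push -29. Stack: [-29]
LOAD_CONST → push 6. Stack: [-29, 6]
BINARY_OP - → -29 - 6 = -35. Stack: [-35]
STORE_FAST y → y=-35. Stack: []
LOAD_FAST y → push -35. Stack: [-35]
RETURN_VALUE → return -35.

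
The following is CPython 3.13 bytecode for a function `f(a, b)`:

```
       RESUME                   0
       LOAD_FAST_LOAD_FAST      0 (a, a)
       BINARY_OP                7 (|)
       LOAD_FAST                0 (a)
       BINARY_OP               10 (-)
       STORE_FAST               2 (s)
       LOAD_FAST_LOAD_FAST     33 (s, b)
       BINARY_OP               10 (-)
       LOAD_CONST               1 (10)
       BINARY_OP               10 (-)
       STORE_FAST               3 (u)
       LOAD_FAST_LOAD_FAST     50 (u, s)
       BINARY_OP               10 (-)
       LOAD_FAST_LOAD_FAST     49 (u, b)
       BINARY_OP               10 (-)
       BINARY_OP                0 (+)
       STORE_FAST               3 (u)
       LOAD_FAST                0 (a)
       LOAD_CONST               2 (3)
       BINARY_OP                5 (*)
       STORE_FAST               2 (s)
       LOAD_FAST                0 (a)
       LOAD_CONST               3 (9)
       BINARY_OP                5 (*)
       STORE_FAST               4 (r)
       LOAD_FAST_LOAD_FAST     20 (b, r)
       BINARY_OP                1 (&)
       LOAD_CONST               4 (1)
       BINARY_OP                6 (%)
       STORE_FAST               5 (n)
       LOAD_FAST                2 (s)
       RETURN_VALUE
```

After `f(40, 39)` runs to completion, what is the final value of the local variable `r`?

LOAD_FAST_LOAD_FAST a,a → push 40,40. Stack: [40, 40]
BINARY_OP | → 40 | 40 = 40. Stack: [40]
LOAD_FAST a → push 40. Stack: [40, 40]
BINARY_OP - → 40 - 40 = 0. Stack: [0]
STORE_FAST s → s=0. Stack: []
LOAD_FAST_LOAD_FAST s,b → push 0,39. Stack: [0, 39]
BINARY_OP - → 0 - 39 = -39. Stack: [-39]
LOAD_CONST → push 10. Stack: [-39, 10]
BINARY_OP - → -39 - 10 = -49. Stack: [-49]
STORE_FAST u → u=-49. Stack: []
LOAD_FAST_LOAD_FAST u,s → push -49,0. Stack: [-49, 0]
BINARY_OP - → -49 - 0 = -49. Stack: [-49]
LOAD_FAST_LOAD_FAST u,b → push -49,39. Stack: [-49, -49, 39]
BINARY_OP - → -49 - 39 = -88. Stack: [-49, -88]
BINARY_OP + → -49 + -88 = -137. Stack: [-137]
STORE_FAST u → u=-137. Stack: []
LOAD_FAST a → push 40. Stack: [40]
LOAD_CONST → push 3. Stack: [40, 3]
BINARY_OP * → 40 * 3 = 120. Stack: [120]
STORE_FAST s → s=120. Stack: []
LOAD_FAST a → push 40. Stack: [40]
LOAD_CONST → push 9. Stack: [40, 9]
BINARY_OP * → 40 * 9 = 360. Stack: [360]
STORE_FAST r → r=360. Stack: []
LOAD_FAST_LOAD_FAST b,r → push 39,360. Stack: [39, 360]
BINARY_OP & → 39 & 360 = 32. Stack: [32]
LOAD_CONST → push 1. Stack: [32, 1]
BINARY_OP % → 32 % 1 = 0. Stack: [0]
STORE_FAST n → n=0. Stack: []
LOAD_FAST s → push 120. Stack: [120]
RETURN_VALUE → return 120.

360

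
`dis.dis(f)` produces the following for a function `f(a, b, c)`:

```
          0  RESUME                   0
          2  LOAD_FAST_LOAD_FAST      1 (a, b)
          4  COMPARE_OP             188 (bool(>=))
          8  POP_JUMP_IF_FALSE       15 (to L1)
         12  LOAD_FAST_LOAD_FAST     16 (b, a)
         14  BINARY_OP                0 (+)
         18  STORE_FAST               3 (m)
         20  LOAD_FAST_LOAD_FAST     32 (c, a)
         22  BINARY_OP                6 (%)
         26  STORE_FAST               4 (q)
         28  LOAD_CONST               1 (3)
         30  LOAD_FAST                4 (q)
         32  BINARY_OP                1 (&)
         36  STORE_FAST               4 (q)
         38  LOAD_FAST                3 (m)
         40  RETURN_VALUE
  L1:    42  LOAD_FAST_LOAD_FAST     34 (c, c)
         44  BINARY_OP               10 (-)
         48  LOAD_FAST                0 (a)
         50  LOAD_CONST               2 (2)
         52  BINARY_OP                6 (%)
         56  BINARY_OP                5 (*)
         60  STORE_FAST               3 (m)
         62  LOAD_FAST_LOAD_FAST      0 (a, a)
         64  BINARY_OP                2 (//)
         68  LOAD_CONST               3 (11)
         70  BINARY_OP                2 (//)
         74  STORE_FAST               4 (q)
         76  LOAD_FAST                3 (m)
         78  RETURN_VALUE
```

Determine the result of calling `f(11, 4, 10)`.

LOAD_FAST_LOAD_FAST a,b → push 11,4. Stack: [11, 4]
COMPARE_OP bool(>=) → 11 vs 4 = True. Stack: [True]
POP_JUMP_IF_FALSE → pop True; no jump. Stack: []
LOAD_FAST_LOAD_FAST b,a → push 4,11. Stack: [4, 11]
BINARY_OP + → 4 + 11 = 15. Stack: [15]
STORE_FAST m → m=15. Stack: []
LOAD_FAST_LOAD_FAST c,a → push 10,11. Stack: [10, 11]
BINARY_OP % → 10 % 11 = 10. Stack: [10]
STORE_FAST q → q=10. Stack: []
LOAD_CONST → push 3. Stack: [3]
LOAD_FAST q → push 10. Stack: [3, 10]
BINARY_OP & → 3 & 10 = 2. Stack: [2]
STORE_FAST q → q=2. Stack: []
LOAD_FAST m → push 15. Stack: [15]
RETURN_VALUE → return 15.

15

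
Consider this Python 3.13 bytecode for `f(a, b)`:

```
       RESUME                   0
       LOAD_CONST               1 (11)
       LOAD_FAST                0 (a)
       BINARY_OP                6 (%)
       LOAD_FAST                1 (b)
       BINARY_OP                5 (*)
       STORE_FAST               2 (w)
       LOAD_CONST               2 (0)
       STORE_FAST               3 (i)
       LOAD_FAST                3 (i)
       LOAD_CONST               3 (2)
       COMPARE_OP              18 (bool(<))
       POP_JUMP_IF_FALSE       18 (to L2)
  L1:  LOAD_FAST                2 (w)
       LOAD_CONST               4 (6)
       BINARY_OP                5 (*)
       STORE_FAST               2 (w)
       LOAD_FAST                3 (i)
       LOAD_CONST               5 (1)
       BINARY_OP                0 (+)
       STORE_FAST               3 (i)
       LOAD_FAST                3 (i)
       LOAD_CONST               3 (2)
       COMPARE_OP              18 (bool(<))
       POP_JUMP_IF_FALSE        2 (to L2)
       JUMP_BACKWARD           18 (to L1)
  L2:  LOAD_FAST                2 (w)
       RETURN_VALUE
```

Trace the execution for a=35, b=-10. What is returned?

-3960

LOAD_CONST → push 11. Stack: [11]
LOAD_FAST a → push 35. Stack: [11, 35]
BINARY_OP % → 11 % 35 = 11. Stack: [11]
LOAD_FAST b → push -10. Stack: [11, -10]
BINARY_OP * → 11 * -10 = -110. Stack: [-110]
STORE_FAST w → w=-110. Stack: []
LOAD_CONST → push 0. Stack: [0]
STORE_FAST i → i=0. Stack: []
LOAD_FAST i → push 0. Stack: [0]
LOAD_CONST → push 2. Stack: [0, 2]
COMPARE_OP bool(<) → 0 vs 2 = True. Stack: [True]
POP_JUMP_IF_FALSE → pop True; no jump. Stack: []
LOAD_FAST w → push -110. Stack: [-110]
LOAD_CONST → push 6. Stack: [-110, 6]
BINARY_OP * → -110 * 6 = -660. Stack: [-660]
STORE_FAST w → w=-660. Stack: []
LOAD_FAST i → push 0. Stack: [0]
LOAD_CONST → push 1. Stack: [0, 1]
BINARY_OP + → 0 + 1 = 1. Stack: [1]
STORE_FAST i → i=1. Stack: []
LOAD_FAST i → push 1. Stack: [1]
LOAD_CONST → push 2. Stack: [1, 2]
COMPARE_OP bool(<) → 1 vs 2 = True. Stack: [True]
POP_JUMP_IF_FALSE → pop True; no jump. Stack: []
LOAD_FAST w → push -660. Stack: [-660]
LOAD_CONST → push 6. Stack: [-660, 6]
BINARY_OP * → -660 * 6 = -3960. Stack: [-3960]
STORE_FAST w → w=-3960. Stack: []
LOAD_FAST i → push 1. Stack: [1]
LOAD_CONST → push 1. Stack: [1, 1]
BINARY_OP + → 1 + 1 = 2. Stack: [2]
STORE_FAST i → i=2. Stack: []
LOAD_FAST i → push 2. Stack: [2]
LOAD_CONST → push 2. Stack: [2, 2]
COMPARE_OP bool(<) → 2 vs 2 = False. Stack: [False]
POP_JUMP_IF_FALSE → pop False; jump. Stack: []
LOAD_FAST w → push -3960. Stack: [-3960]
RETURN_VALUE → return -3960.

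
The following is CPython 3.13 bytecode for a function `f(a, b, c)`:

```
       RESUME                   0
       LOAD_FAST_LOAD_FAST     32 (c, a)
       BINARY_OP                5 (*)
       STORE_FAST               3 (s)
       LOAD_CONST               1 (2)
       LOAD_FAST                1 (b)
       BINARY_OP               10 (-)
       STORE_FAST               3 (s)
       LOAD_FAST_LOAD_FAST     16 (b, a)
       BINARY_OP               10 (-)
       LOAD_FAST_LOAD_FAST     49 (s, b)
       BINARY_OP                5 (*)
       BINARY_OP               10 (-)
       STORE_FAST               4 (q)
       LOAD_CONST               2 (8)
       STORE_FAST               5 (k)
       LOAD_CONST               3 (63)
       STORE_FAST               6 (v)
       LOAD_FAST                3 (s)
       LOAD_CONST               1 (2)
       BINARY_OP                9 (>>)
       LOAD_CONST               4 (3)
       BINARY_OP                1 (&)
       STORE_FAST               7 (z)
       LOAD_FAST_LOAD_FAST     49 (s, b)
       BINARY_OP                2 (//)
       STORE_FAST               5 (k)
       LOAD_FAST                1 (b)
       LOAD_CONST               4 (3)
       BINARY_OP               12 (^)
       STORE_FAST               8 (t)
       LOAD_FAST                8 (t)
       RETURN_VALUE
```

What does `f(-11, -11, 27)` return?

LOAD_FAST_LOAD_FAST c,a → push 27,-11. Stack: [27, -11]
BINARY_OP * → 27 * -11 = -297. Stack: [-297]
STORE_FAST s → s=-297. Stack: []
LOAD_CONST → push 2. Stack: [2]
LOAD_FAST b → push -11. Stack: [2, -11]
BINARY_OP - → 2 - -11 = 13. Stack: [13]
STORE_FAST s → s=13. Stack: []
LOAD_FAST_LOAD_FAST b,a → push -11,-11. Stack: [-11, -11]
BINARY_OP - → -11 - -11 = 0. Stack: [0]
LOAD_FAST_LOAD_FAST s,b → push 13,-11. Stack: [0, 13, -11]
BINARY_OP * → 13 * -11 = -143. Stack: [0, -143]
BINARY_OP - → 0 - -143 = 143. Stack: [143]
STORE_FAST q → q=143. Stack: []
LOAD_CONST → push 8. Stack: [8]
STORE_FAST k → k=8. Stack: []
LOAD_CONST → push 63. Stack: [63]
STORE_FAST v → v=63. Stack: []
LOAD_FAST s → push 13. Stack: [13]
LOAD_CONST → push 2. Stack: [13, 2]
BINARY_OP >> → 13 >> 2 = 3. Stack: [3]
LOAD_CONST → push 3. Stack: [3, 3]
BINARY_OP & → 3 & 3 = 3. Stack: [3]
STORE_FAST z → z=3. Stack: []
LOAD_FAST_LOAD_FAST s,b → push 13,-11. Stack: [13, -11]
BINARY_OP // → 13 // -11 = -2. Stack: [-2]
STORE_FAST k → k=-2. Stack: []
LOAD_FAST b → push -11. Stack: [-11]
LOAD_CONST → push 3. Stack: [-11, 3]
BINARY_OP ^ → -11 ^ 3 = -10. Stack: [-10]
STORE_FAST t → t=-10. Stack: []
LOAD_FAST t → push -10. Stack: [-10]
RETURN_VALUE → return -10.

-10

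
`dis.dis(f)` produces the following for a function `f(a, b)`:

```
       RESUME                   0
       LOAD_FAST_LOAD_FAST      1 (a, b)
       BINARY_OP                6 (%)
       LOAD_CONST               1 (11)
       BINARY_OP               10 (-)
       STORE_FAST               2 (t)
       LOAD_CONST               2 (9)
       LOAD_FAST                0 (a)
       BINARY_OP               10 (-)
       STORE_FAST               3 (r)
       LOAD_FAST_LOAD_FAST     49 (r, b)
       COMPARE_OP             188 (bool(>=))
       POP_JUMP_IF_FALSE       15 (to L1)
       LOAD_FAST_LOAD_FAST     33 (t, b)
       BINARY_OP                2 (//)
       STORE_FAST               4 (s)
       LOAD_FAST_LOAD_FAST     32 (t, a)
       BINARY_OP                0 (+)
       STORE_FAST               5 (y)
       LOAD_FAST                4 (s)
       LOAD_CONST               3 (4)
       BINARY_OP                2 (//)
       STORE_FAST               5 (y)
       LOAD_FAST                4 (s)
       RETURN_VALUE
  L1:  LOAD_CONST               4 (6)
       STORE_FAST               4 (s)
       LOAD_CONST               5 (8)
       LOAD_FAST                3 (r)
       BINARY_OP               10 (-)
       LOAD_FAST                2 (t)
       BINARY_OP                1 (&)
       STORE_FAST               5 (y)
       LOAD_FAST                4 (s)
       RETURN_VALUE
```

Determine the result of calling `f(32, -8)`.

LOAD_FAST_LOAD_FAST a,b → push 32,-8. Stack: [32, -8]
BINARY_OP % → 32 % -8 = 0. Stack: [0]
LOAD_CONST → push 11. Stack: [0, 11]
BINARY_OP - → 0 - 11 = -11. Stack: [-11]
STORE_FAST t → t=-11. Stack: []
LOAD_CONST → push 9. Stack: [9]
LOAD_FAST a → push 32. Stack: [9, 32]
BINARY_OP - → 9 - 32 = -23. Stack: [-23]
STORE_FAST r → r=-23. Stack: []
LOAD_FAST_LOAD_FAST r,b → push -23,-8. Stack: [-23, -8]
COMPARE_OP bool(>=) → -23 vs -8 = False. Stack: [False]
POP_JUMP_IF_FALSE → pop False; jump. Stack: []
LOAD_CONST → push 6. Stack: [6]
STORE_FAST s → s=6. Stack: []
LOAD_CONST → push 8. Stack: [8]
LOAD_FAST r → push -23. Stack: [8, -23]
BINARY_OP - → 8 - -23 = 31. Stack: [31]
LOAD_FAST t → push -11. Stack: [31, -11]
BINARY_OP & → 31 & -11 = 21. Stack: [21]
STORE_FAST y → y=21. Stack: []
LOAD_FAST s → push 6. Stack: [6]
RETURN_VALUE → return 6.

6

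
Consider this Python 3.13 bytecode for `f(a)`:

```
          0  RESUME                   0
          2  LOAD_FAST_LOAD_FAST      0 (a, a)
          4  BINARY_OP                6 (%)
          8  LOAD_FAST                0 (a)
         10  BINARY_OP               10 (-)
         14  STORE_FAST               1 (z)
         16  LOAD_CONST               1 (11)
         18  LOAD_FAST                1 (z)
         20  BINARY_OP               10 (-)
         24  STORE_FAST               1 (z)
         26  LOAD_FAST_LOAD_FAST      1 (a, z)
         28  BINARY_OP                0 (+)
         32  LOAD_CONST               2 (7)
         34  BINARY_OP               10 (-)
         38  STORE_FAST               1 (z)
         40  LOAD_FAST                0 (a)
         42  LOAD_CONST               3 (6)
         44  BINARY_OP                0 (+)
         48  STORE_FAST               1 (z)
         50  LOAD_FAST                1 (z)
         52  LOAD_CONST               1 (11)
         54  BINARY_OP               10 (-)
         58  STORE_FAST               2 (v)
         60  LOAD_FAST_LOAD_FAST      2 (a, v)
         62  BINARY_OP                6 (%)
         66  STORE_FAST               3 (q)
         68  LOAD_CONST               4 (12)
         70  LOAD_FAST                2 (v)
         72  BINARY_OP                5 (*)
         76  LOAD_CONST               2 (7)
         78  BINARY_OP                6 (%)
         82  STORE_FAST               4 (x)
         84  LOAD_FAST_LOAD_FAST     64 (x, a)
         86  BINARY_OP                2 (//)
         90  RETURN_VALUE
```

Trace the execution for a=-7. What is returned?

LOAD_FAST_LOAD_FAST a,a → push -7,-7. Stack: [-7, -7]
BINARY_OP % → -7 % -7 = 0. Stack: [0]
LOAD_FAST a → push -7. Stack: [0, -7]
BINARY_OP - → 0 - -7 = 7. Stack: [7]
STORE_FAST z → z=7. Stack: []
LOAD_CONST → push 11. Stack: [11]
LOAD_FAST z → push 7. Stack: [11, 7]
BINARY_OP - → 11 - 7 = 4. Stack: [4]
STORE_FAST z → z=4. Stack: []
LOAD_FAST_LOAD_FAST a,z → push -7,4. Stack: [-7, 4]
BINARY_OP + → -7 + 4 = -3. Stack: [-3]
LOAD_CONST → push 7. Stack: [-3, 7]
BINARY_OP - → -3 - 7 = -10. Stack: [-10]
STORE_FAST z → z=-10. Stack: []
LOAD_FAST a → push -7. Stack: [-7]
LOAD_CONST → push 6. Stack: [-7, 6]
BINARY_OP + → -7 + 6 = -1. Stack: [-1]
STORE_FAST z → z=-1. Stack: []
LOAD_FAST z → push -1. Stack: [-1]
LOAD_CONST → push 11. Stack: [-1, 11]
BINARY_OP - → -1 - 11 = -12. Stack: [-12]
STORE_FAST v → v=-12. Stack: []
LOAD_FAST_LOAD_FAST a,v → push -7,-12. Stack: [-7, -12]
BINARY_OP % → -7 % -12 = -7. Stack: [-7]
STORE_FAST q → q=-7. Stack: []
LOAD_CONST → push 12. Stack: [12]
LOAD_FAST v → push -12. Stack: [12, -12]
BINARY_OP * → 12 * -12 = -144. Stack: [-144]
LOAD_CONST → push 7. Stack: [-144, 7]
BINARY_OP % → -144 % 7 = 3. Stack: [3]
STORE_FAST x → x=3. Stack: []
LOAD_FAST_LOAD_FAST x,a → push 3,-7. Stack: [3, -7]
BINARY_OP // → 3 // -7 = -1. Stack: [-1]
RETURN_VALUE → return -1.

-1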